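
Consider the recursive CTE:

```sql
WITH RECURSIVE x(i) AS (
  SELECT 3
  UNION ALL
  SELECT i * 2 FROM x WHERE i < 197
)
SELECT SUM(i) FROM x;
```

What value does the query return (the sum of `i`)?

Base: i=3.
Iteration 1: 3 < 197 holds -> i = 3 * 2 = 6.
Iteration 2: 6 < 197 holds -> i = 6 * 2 = 12.
Iteration 3: 12 < 197 holds -> i = 12 * 2 = 24.
Iteration 4: 24 < 197 holds -> i = 24 * 2 = 48.
Iteration 5: 48 < 197 holds -> i = 48 * 2 = 96.
Iteration 6: 96 < 197 holds -> i = 96 * 2 = 192.
Iteration 7: 192 < 197 holds -> i = 192 * 2 = 384.
Iteration 8: 384 < 197 fails; recursion stops.
SUM(i) = 3 + 6 + 12 + 24 + 48 + 96 + 192 + 384 = 765.

765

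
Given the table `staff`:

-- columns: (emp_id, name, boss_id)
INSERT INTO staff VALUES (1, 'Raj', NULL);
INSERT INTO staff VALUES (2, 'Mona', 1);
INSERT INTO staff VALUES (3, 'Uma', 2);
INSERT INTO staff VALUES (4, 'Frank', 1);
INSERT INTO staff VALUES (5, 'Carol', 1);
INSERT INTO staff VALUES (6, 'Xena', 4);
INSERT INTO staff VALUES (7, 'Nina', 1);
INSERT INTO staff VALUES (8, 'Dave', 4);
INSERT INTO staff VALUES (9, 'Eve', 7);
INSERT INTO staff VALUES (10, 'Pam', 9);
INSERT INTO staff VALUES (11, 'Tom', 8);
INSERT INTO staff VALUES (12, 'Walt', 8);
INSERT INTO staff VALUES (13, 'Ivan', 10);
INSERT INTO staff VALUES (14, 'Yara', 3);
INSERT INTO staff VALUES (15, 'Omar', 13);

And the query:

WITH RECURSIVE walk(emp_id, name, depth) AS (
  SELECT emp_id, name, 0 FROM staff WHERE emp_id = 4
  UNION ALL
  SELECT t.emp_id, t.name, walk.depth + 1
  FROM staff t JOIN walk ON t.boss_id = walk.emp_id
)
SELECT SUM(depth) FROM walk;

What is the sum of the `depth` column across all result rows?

6

Base: emp_id=4 (Frank) at depth 0.
Iteration 1: rows with boss_id in {4} -> Xena (id 6, depth 1), Dave (id 8, depth 1).
Iteration 2: rows with boss_id in {6,8} -> Tom (id 11, depth 2), Walt (id 12, depth 2).
Iteration 3: no rows with boss_id in {11,12}; recursion stops.
SUM(depth) = 0 + 1 + 1 + 2 + 2 = 6.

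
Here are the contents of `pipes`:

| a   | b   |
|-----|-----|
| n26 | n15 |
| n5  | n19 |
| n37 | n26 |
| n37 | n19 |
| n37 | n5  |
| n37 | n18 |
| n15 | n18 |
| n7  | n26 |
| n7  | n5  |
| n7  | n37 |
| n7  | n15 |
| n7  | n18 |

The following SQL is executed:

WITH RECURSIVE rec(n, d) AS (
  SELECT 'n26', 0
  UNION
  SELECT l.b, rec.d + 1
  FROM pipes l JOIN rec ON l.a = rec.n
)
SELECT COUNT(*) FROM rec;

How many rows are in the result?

Base: (n26, d=0).
Iteration 1: edges from {n26} -> (n15, d=1).
Iteration 2: edges from {n15} -> (n18, d=2).
Iteration 3: no outgoing edges from {n18}; recursion stops.
Total rows emitted: 3.

3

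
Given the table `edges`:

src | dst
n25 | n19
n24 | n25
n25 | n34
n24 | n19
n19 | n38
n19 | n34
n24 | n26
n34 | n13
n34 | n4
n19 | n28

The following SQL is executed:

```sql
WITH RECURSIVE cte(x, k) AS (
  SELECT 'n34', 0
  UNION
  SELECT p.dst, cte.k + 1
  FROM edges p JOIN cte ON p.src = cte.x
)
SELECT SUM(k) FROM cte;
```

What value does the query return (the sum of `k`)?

2

Base: (n34, k=0).
Iteration 1: edges from {n34} -> (n13, k=1), (n4, k=1).
Iteration 2: no outgoing edges from {n13,n4}; recursion stops.
SUM(k) = 0 + 1 + 1 = 2.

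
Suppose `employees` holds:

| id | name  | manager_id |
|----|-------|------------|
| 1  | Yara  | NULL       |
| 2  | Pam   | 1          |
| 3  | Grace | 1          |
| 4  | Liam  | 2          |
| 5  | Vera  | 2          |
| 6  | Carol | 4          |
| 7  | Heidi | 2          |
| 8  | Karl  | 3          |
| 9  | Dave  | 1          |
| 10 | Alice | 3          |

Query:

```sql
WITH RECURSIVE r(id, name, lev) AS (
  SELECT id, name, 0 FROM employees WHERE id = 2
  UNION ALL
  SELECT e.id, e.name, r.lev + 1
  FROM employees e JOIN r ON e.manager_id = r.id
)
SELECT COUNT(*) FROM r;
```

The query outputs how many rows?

5

Base: id=2 (Pam) at lev 0.
Iteration 1: rows with manager_id in {2} -> Liam (id 4, lev 1), Vera (id 5, lev 1), Heidi (id 7, lev 1).
Iteration 2: rows with manager_id in {4,5,7} -> Carol (id 6, lev 2).
Iteration 3: no rows with manager_id in {6}; recursion stops.
Total rows emitted: 5.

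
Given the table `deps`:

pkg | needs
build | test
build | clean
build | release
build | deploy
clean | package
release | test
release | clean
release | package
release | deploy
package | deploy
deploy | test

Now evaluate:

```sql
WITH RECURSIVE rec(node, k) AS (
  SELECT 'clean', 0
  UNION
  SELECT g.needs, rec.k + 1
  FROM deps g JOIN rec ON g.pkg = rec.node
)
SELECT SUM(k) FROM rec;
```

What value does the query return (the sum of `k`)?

6

Base: (clean, k=0).
Iteration 1: edges from {clean} -> (package, k=1).
Iteration 2: edges from {package} -> (deploy, k=2).
Iteration 3: edges from {deploy} -> (test, k=3).
Iteration 4: no outgoing edges from {test}; recursion stops.
SUM(k) = 0 + 1 + 2 + 3 = 6.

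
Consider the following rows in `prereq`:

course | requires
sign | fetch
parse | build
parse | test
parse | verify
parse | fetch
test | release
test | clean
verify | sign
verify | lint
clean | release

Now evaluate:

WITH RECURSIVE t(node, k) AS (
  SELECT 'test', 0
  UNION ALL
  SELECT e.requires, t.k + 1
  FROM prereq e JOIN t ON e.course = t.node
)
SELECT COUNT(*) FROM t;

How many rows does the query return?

4

Base: (test, k=0).
Iteration 1: edges from {test} -> (clean, k=1), (release, k=1).
Iteration 2: edges from {clean,release} -> (release, k=2).
Iteration 3: no outgoing edges from {release}; recursion stops.
Total rows emitted: 4.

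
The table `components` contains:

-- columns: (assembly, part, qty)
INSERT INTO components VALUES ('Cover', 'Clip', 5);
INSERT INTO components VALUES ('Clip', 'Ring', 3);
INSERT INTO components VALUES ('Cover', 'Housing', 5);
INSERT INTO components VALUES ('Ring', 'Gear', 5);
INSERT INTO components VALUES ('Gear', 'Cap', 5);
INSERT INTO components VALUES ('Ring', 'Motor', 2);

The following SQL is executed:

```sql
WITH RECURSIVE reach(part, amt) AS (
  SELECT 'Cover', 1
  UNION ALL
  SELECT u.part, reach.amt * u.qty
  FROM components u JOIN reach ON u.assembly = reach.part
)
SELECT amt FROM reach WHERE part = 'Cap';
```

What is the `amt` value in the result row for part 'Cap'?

Base: (Cover, amt=1).
Iteration 1: components of {Cover} -> Clip = 1*5 = 5, Housing = 1*5 = 5.
Iteration 2: components of {Clip,Housing} -> Ring = 5*3 = 15.
Iteration 3: components of {Ring} -> Gear = 15*5 = 75, Motor = 15*2 = 30.
Iteration 4: components of {Gear,Motor} -> Cap = 75*5 = 375.
Iteration 5: no further components; recursion stops.

375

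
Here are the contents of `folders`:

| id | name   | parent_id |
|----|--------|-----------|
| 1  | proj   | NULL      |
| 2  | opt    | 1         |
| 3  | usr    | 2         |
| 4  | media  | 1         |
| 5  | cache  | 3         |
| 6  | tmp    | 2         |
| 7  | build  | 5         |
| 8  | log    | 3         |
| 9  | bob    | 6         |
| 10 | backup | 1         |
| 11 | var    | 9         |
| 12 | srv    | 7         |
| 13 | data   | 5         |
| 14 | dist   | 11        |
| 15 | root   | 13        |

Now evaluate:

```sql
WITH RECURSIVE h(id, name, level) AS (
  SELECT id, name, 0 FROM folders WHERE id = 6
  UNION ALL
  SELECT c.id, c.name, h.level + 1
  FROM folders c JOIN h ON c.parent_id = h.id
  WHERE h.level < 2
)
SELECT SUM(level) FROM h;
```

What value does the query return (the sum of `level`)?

3

Base: id=6 (tmp) at level 0.
Iteration 1: rows with parent_id in {6} -> bob (id 9, level 1).
Iteration 2: rows with parent_id in {9} -> var (id 11, level 2).
Iteration 3: level < 2 fails for all current rows; recursion stops.
SUM(level) = 0 + 1 + 2 = 3.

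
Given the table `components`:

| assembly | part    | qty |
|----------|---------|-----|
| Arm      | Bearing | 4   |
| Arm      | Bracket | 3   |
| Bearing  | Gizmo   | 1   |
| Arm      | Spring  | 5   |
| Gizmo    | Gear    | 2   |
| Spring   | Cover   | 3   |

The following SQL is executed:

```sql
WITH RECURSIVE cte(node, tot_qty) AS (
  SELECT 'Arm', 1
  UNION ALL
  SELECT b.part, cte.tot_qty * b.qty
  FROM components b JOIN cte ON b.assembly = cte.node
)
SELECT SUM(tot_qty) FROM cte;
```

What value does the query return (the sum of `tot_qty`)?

40

Base: (Arm, tot_qty=1).
Iteration 1: components of {Arm} -> Bearing = 1*4 = 4, Bracket = 1*3 = 3, Spring = 1*5 = 5.
Iteration 2: components of {Bearing,Bracket,Spring} -> Cover = 5*3 = 15, Gizmo = 4*1 = 4.
Iteration 3: components of {Cover,Gizmo} -> Gear = 4*2 = 8.
Iteration 4: no further components; recursion stops.
SUM(tot_qty) = 1 + 4 + 3 + 5 + 4 + 15 + 8 = 40.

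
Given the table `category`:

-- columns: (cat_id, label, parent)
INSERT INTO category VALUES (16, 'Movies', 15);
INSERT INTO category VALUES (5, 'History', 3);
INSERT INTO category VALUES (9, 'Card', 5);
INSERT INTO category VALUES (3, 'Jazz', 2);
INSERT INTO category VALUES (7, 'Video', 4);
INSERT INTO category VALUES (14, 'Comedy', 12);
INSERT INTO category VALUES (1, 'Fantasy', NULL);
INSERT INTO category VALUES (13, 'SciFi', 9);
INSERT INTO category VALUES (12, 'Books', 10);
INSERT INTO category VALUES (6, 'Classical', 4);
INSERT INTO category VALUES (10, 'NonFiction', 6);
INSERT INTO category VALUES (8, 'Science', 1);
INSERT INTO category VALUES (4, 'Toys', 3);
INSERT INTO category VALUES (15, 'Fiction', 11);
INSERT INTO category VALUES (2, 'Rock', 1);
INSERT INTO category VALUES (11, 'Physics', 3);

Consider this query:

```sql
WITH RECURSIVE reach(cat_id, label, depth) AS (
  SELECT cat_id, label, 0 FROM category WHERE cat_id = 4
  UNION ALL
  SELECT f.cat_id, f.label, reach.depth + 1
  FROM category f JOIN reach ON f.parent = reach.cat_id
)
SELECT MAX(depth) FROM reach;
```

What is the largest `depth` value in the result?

4

Base: cat_id=4 (Toys) at depth 0.
Iteration 1: rows with parent in {4} -> Classical (id 6, depth 1), Video (id 7, depth 1).
Iteration 2: rows with parent in {6,7} -> NonFiction (id 10, depth 2).
Iteration 3: rows with parent in {10} -> Books (id 12, depth 3).
Iteration 4: rows with parent in {12} -> Comedy (id 14, depth 4).
Iteration 5: no rows with parent in {14}; recursion stops.
depth values: 0, 1, 1, 2, 3, 4; the maximum is 4.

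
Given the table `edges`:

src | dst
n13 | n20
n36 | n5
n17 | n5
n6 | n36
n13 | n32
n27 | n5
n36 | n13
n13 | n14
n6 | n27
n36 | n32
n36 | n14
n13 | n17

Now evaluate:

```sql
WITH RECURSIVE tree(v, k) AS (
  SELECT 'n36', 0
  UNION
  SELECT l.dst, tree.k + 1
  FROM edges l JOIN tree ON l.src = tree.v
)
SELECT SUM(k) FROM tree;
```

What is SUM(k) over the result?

15

Base: (n36, k=0).
Iteration 1: edges from {n36} -> (n13, k=1), (n14, k=1), (n32, k=1), (n5, k=1).
Iteration 2: edges from {n13,n14,n32,n5} -> (n14, k=2), (n17, k=2), (n20, k=2), (n32, k=2).
Iteration 3: edges from {n14,n17,n20,n32} -> (n5, k=3).
Iteration 4: no outgoing edges from {n5}; recursion stops.
SUM(k) = 0 + 1 + 1 + 1 + 1 + 2 + 2 + 2 + 2 + 3 = 15.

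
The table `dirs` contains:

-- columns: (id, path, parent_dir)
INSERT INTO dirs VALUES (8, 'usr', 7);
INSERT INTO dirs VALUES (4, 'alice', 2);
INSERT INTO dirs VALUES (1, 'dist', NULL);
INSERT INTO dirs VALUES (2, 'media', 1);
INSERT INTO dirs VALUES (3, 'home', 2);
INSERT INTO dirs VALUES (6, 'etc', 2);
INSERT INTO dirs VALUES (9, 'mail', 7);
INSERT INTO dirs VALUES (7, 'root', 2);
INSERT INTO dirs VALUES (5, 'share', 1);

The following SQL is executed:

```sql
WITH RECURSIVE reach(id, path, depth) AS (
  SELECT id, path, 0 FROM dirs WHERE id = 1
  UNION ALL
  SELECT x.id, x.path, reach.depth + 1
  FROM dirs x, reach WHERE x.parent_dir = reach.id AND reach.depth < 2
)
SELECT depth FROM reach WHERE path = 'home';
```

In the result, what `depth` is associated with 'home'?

2

Base: id=1 (dist) at depth 0.
Iteration 1: rows with parent_dir in {1} -> media (id 2, depth 1), share (id 5, depth 1).
Iteration 2: rows with parent_dir in {2,5} -> home (id 3, depth 2), alice (id 4, depth 2), etc (id 6, depth 2), root (id 7, depth 2).
Iteration 3: depth < 2 fails for all current rows; recursion stops.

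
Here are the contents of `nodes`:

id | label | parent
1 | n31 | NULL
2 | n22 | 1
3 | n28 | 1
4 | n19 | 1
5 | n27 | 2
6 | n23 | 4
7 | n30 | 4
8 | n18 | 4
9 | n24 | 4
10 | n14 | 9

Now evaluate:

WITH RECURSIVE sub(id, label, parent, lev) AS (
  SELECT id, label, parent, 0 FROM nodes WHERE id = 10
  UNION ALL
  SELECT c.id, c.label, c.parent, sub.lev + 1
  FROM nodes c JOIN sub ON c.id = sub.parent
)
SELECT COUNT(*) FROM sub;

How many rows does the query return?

4

Base: id=10 (n14), parent=9, lev 0.
Iteration 1: join on id=9 -> n24 (id 9, parent=4, lev 1).
Iteration 2: join on id=4 -> n19 (id 4, parent=1, lev 2).
Iteration 3: join on id=1 -> n31 (id 1, parent=NULL, lev 3).
Iteration 4: parent is NULL; no match; recursion stops.
Total rows emitted: 4.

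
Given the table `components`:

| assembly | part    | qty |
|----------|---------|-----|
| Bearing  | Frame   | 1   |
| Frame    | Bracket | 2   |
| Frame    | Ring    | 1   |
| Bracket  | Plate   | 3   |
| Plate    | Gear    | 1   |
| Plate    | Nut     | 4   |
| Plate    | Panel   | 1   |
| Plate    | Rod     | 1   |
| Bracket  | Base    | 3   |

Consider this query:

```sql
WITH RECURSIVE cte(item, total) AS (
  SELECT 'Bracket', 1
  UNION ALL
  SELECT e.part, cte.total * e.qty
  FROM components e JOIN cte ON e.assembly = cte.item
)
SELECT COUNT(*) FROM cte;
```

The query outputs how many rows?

Base: (Bracket, total=1).
Iteration 1: components of {Bracket} -> Base = 1*3 = 3, Plate = 1*3 = 3.
Iteration 2: components of {Base,Plate} -> Gear = 3*1 = 3, Nut = 3*4 = 12, Panel = 3*1 = 3, Rod = 3*1 = 3.
Iteration 3: no further components; recursion stops.
Total rows emitted: 7.

7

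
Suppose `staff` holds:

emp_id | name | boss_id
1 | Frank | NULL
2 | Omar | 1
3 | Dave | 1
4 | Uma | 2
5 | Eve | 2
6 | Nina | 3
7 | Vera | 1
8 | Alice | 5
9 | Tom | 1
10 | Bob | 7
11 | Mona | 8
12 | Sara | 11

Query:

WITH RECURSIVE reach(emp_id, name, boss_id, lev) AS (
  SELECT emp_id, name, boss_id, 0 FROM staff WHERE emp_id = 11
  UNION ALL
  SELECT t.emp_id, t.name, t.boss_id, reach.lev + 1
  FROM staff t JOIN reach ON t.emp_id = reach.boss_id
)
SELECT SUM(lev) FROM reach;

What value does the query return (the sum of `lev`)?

10

Base: emp_id=11 (Mona), boss_id=8, lev 0.
Iteration 1: join on emp_id=8 -> Alice (id 8, boss_id=5, lev 1).
Iteration 2: join on emp_id=5 -> Eve (id 5, boss_id=2, lev 2).
Iteration 3: join on emp_id=2 -> Omar (id 2, boss_id=1, lev 3).
Iteration 4: join on emp_id=1 -> Frank (id 1, boss_id=NULL, lev 4).
Iteration 5: boss_id is NULL; no match; recursion stops.
SUM(lev) = 0 + 1 + 2 + 3 + 4 = 10.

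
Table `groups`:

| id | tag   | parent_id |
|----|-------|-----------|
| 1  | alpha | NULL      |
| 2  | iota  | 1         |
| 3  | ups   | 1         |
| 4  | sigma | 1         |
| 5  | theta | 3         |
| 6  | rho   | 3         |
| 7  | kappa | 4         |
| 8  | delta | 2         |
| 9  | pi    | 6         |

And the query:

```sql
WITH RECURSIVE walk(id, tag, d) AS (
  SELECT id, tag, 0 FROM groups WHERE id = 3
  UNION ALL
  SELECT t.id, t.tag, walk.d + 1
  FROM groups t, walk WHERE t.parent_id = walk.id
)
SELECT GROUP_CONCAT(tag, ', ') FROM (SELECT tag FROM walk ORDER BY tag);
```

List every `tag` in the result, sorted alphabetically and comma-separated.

pi, rho, theta, ups

Base: id=3 (ups) at d 0.
Iteration 1: rows with parent_id in {3} -> theta (id 5, d 1), rho (id 6, d 1).
Iteration 2: rows with parent_id in {5,6} -> pi (id 9, d 2).
Iteration 3: no rows with parent_id in {9}; recursion stops.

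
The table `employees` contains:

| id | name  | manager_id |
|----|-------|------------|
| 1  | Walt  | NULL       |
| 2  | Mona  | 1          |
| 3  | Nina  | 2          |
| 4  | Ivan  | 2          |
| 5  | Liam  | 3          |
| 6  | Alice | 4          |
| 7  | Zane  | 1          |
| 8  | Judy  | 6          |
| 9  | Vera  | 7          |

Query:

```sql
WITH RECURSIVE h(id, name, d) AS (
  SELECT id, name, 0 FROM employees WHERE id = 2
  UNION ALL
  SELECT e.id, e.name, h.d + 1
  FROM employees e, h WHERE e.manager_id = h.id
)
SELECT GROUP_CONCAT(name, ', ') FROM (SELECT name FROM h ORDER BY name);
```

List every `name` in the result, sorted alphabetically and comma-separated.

Alice, Ivan, Judy, Liam, Mona, Nina

Base: id=2 (Mona) at d 0.
Iteration 1: rows with manager_id in {2} -> Nina (id 3, d 1), Ivan (id 4, d 1).
Iteration 2: rows with manager_id in {3,4} -> Liam (id 5, d 2), Alice (id 6, d 2).
Iteration 3: rows with manager_id in {5,6} -> Judy (id 8, d 3).
Iteration 4: no rows with manager_id in {8}; recursion stops.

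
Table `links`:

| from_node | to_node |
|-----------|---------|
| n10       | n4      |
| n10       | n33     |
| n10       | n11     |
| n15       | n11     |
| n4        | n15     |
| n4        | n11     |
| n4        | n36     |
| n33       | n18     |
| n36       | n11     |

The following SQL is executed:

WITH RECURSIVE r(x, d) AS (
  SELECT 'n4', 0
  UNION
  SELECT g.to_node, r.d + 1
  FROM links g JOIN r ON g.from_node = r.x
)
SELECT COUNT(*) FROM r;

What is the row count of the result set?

5

Base: (n4, d=0).
Iteration 1: edges from {n4} -> (n11, d=1), (n15, d=1), (n36, d=1).
Iteration 2: edges from {n11,n15,n36} -> (n11, d=2). [UNION drops 1 duplicate row(s)]
Iteration 3: no outgoing edges from {n11}; recursion stops.
Total rows emitted: 5.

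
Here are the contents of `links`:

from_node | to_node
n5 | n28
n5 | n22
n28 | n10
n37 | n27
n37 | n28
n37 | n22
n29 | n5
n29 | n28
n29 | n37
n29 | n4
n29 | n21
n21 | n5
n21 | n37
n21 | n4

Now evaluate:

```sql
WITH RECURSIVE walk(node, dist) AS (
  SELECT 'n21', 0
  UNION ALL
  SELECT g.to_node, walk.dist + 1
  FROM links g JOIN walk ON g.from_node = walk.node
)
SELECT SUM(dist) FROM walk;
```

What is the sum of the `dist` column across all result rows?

19

Base: (n21, dist=0).
Iteration 1: edges from {n21} -> (n37, dist=1), (n4, dist=1), (n5, dist=1).
Iteration 2: edges from {n37,n4,n5} -> (n22, dist=2) x2, (n27, dist=2), (n28, dist=2) x2. [UNION ALL keeps all 5 new rows, including repeats]
Iteration 3: edges from {n22,n27,n28} -> (n10, dist=3) x2. [UNION ALL keeps all 2 new rows, including repeats]
Iteration 4: no outgoing edges from {n10}; recursion stops.
SUM(dist) = 0 + 1 + 1 + 1 + 2 + 2 + 2 + 2 + 2 + 3 + 3 = 19.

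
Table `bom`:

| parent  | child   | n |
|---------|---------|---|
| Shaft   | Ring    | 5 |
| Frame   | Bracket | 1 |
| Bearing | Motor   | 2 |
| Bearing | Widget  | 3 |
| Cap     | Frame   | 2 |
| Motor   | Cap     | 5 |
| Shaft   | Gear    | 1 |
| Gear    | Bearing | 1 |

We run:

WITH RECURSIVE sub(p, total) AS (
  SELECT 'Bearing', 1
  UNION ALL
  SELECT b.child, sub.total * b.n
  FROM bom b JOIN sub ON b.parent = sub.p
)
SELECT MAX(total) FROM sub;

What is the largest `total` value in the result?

20

Base: (Bearing, total=1).
Iteration 1: components of {Bearing} -> Motor = 1*2 = 2, Widget = 1*3 = 3.
Iteration 2: components of {Motor,Widget} -> Cap = 2*5 = 10.
Iteration 3: components of {Cap} -> Frame = 10*2 = 20.
Iteration 4: components of {Frame} -> Bracket = 20*1 = 20.
Iteration 5: no further components; recursion stops.
total values: 1, 2, 3, 10, 20, 20; the maximum is 20.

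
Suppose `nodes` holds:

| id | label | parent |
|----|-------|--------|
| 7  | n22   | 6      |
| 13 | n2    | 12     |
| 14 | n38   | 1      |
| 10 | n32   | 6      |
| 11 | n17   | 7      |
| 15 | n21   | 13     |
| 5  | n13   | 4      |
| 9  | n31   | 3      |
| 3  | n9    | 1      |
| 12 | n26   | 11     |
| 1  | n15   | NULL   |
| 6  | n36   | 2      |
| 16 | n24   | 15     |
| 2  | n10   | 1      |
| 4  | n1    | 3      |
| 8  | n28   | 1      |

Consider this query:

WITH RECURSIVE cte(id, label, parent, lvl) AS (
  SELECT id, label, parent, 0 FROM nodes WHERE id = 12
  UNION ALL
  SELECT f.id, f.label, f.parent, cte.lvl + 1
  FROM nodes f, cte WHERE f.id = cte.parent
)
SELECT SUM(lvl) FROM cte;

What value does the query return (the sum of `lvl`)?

Base: id=12 (n26), parent=11, lvl 0.
Iteration 1: join on id=11 -> n17 (id 11, parent=7, lvl 1).
Iteration 2: join on id=7 -> n22 (id 7, parent=6, lvl 2).
Iteration 3: join on id=6 -> n36 (id 6, parent=2, lvl 3).
Iteration 4: join on id=2 -> n10 (id 2, parent=1, lvl 4).
Iteration 5: join on id=1 -> n15 (id 1, parent=NULL, lvl 5).
Iteration 6: parent is NULL; no match; recursion stops.
SUM(lvl) = 0 + 1 + 2 + 3 + 4 + 5 = 15.

15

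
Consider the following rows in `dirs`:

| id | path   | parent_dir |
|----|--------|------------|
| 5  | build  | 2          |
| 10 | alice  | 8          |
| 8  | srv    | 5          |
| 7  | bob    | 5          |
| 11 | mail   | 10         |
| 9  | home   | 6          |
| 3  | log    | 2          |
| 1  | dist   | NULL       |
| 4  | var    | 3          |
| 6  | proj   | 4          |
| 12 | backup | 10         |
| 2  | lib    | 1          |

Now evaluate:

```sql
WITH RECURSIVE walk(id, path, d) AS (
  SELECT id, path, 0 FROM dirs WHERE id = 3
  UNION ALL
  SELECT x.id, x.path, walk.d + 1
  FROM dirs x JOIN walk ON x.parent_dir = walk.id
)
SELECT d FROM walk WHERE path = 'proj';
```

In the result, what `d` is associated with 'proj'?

2

Base: id=3 (log) at d 0.
Iteration 1: rows with parent_dir in {3} -> var (id 4, d 1).
Iteration 2: rows with parent_dir in {4} -> proj (id 6, d 2).
Iteration 3: rows with parent_dir in {6} -> home (id 9, d 3).
Iteration 4: no rows with parent_dir in {9}; recursion stops.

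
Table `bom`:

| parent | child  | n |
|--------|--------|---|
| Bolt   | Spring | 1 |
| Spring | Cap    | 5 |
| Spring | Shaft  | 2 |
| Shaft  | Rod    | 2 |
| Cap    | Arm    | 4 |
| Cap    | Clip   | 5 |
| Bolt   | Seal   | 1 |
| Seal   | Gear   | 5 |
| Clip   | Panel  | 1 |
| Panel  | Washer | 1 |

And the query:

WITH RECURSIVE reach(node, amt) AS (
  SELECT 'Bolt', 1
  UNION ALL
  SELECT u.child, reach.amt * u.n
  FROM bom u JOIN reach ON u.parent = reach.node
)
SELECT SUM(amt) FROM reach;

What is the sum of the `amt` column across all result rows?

Base: (Bolt, amt=1).
Iteration 1: components of {Bolt} -> Seal = 1*1 = 1, Spring = 1*1 = 1.
Iteration 2: components of {Seal,Spring} -> Cap = 1*5 = 5, Gear = 1*5 = 5, Shaft = 1*2 = 2.
Iteration 3: components of {Cap,Gear,Shaft} -> Arm = 5*4 = 20, Clip = 5*5 = 25, Rod = 2*2 = 4.
Iteration 4: components of {Arm,Clip,Rod} -> Panel = 25*1 = 25.
Iteration 5: components of {Panel} -> Washer = 25*1 = 25.
Iteration 6: no further components; recursion stops.
SUM(amt) = 1 + 1 + 1 + 5 + 2 + 5 + 20 + 25 + 4 + 25 + 25 = 114.

114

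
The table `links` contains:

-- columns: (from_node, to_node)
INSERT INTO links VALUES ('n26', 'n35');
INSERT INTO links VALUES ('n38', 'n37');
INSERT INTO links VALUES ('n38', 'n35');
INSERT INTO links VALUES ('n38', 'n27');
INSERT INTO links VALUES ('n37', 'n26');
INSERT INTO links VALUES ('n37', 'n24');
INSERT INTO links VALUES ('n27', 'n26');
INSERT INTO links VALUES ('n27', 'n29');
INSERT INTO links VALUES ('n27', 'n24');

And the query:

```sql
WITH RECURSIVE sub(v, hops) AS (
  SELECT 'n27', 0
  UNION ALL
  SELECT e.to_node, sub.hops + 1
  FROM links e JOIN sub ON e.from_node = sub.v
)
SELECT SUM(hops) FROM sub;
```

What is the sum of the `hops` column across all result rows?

Base: (n27, hops=0).
Iteration 1: edges from {n27} -> (n24, hops=1), (n26, hops=1), (n29, hops=1).
Iteration 2: edges from {n24,n26,n29} -> (n35, hops=2).
Iteration 3: no outgoing edges from {n35}; recursion stops.
SUM(hops) = 0 + 1 + 1 + 1 + 2 = 5.

5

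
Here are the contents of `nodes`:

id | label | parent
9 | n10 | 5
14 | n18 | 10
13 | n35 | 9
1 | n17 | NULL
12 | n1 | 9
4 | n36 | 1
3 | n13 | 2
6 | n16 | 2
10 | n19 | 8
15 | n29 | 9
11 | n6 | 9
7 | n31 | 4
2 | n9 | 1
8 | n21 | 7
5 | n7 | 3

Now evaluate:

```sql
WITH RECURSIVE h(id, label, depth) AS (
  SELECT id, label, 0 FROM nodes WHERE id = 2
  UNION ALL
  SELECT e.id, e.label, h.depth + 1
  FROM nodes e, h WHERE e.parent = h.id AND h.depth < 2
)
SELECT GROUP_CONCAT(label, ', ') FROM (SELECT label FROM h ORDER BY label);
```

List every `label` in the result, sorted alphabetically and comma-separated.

n13, n16, n7, n9

Base: id=2 (n9) at depth 0.
Iteration 1: rows with parent in {2} -> n13 (id 3, depth 1), n16 (id 6, depth 1).
Iteration 2: rows with parent in {3,6} -> n7 (id 5, depth 2).
Iteration 3: depth < 2 fails for all current rows; recursion stops.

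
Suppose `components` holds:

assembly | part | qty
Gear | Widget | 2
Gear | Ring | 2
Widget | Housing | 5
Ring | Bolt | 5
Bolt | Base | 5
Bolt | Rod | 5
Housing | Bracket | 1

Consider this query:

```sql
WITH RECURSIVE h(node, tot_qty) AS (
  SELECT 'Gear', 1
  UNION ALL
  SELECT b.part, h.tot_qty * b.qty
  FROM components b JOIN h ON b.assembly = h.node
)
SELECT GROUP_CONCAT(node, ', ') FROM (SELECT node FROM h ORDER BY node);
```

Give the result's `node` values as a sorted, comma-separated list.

Base, Bolt, Bracket, Gear, Housing, Ring, Rod, Widget

Base: (Gear, tot_qty=1).
Iteration 1: components of {Gear} -> Ring = 1*2 = 2, Widget = 1*2 = 2.
Iteration 2: components of {Ring,Widget} -> Bolt = 2*5 = 10, Housing = 2*5 = 10.
Iteration 3: components of {Bolt,Housing} -> Base = 10*5 = 50, Bracket = 10*1 = 10, Rod = 10*5 = 50.
Iteration 4: no further components; recursion stops.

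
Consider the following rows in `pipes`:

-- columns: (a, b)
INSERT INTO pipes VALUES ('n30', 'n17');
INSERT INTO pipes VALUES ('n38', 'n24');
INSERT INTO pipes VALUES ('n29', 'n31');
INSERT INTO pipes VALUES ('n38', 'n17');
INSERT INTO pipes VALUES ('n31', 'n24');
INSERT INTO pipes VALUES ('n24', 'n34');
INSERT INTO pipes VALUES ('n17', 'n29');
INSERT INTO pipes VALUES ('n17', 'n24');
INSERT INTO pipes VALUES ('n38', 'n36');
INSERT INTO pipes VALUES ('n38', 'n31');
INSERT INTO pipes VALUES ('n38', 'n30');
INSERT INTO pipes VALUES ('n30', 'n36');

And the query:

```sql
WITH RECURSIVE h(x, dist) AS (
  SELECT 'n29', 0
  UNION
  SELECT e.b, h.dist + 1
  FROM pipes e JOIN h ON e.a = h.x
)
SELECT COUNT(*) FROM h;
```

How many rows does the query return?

4

Base: (n29, dist=0).
Iteration 1: edges from {n29} -> (n31, dist=1).
Iteration 2: edges from {n31} -> (n24, dist=2).
Iteration 3: edges from {n24} -> (n34, dist=3).
Iteration 4: no outgoing edges from {n34}; recursion stops.
Total rows emitted: 4.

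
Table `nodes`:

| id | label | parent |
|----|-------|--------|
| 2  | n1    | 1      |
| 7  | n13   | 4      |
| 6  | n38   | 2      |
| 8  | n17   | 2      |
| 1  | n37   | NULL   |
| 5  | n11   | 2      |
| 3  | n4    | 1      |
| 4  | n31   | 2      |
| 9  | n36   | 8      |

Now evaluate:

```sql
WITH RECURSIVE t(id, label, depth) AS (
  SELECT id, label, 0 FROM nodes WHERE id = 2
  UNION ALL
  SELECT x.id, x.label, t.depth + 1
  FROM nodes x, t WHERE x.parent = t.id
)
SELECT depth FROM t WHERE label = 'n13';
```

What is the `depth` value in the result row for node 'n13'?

2

Base: id=2 (n1) at depth 0.
Iteration 1: rows with parent in {2} -> n31 (id 4, depth 1), n11 (id 5, depth 1), n38 (id 6, depth 1), n17 (id 8, depth 1).
Iteration 2: rows with parent in {4,5,6,8} -> n13 (id 7, depth 2), n36 (id 9, depth 2).
Iteration 3: no rows with parent in {7,9}; recursion stops.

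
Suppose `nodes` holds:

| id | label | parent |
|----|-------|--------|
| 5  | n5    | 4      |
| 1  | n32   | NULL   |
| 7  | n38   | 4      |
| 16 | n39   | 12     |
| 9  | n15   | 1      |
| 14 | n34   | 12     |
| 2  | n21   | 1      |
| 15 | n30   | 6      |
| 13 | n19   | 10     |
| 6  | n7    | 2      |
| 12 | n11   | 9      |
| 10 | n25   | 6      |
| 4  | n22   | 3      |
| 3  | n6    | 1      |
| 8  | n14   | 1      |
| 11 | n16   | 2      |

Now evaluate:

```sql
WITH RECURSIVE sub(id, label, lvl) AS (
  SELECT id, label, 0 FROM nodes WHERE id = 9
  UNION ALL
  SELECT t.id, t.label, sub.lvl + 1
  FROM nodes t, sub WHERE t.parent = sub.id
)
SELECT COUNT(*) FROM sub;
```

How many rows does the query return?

Base: id=9 (n15) at lvl 0.
Iteration 1: rows with parent in {9} -> n11 (id 12, lvl 1).
Iteration 2: rows with parent in {12} -> n34 (id 14, lvl 2), n39 (id 16, lvl 2).
Iteration 3: no rows with parent in {14,16}; recursion stops.
Total rows emitted: 4.

4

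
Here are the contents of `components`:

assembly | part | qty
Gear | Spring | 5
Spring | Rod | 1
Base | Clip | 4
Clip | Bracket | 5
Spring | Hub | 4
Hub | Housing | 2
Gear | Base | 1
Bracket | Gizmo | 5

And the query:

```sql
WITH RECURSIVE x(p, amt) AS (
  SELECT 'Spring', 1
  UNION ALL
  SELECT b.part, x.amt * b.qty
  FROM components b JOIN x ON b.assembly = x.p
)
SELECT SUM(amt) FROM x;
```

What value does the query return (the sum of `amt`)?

Base: (Spring, amt=1).
Iteration 1: components of {Spring} -> Hub = 1*4 = 4, Rod = 1*1 = 1.
Iteration 2: components of {Hub,Rod} -> Housing = 4*2 = 8.
Iteration 3: no further components; recursion stops.
SUM(amt) = 1 + 1 + 4 + 8 = 14.

14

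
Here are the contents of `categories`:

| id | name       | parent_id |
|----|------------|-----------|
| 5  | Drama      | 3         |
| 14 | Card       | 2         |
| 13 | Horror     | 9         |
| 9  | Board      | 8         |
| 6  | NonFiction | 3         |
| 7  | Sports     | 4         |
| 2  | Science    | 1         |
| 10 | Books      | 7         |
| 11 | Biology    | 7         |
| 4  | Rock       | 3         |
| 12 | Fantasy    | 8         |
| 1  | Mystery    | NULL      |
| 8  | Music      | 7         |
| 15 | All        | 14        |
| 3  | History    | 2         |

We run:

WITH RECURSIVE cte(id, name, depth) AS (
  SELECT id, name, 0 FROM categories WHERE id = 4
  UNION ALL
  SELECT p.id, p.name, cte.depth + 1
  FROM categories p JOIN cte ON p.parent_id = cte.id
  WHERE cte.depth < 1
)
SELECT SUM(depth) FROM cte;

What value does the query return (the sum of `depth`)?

1

Base: id=4 (Rock) at depth 0.
Iteration 1: rows with parent_id in {4} -> Sports (id 7, depth 1).
Iteration 2: depth < 1 fails for all current rows; recursion stops.
SUM(depth) = 0 + 1 = 1.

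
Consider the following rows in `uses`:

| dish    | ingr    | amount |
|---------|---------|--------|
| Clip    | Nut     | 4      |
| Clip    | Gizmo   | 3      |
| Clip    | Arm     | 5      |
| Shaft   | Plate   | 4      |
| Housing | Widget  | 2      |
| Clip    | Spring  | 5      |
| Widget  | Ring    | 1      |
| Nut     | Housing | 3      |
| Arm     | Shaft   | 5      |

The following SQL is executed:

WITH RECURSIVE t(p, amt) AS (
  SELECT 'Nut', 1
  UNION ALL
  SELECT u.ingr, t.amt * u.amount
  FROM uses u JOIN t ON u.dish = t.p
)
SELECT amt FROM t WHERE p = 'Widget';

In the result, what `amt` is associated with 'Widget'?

Base: (Nut, amt=1).
Iteration 1: components of {Nut} -> Housing = 1*3 = 3.
Iteration 2: components of {Housing} -> Widget = 3*2 = 6.
Iteration 3: components of {Widget} -> Ring = 6*1 = 6.
Iteration 4: no further components; recursion stops.

6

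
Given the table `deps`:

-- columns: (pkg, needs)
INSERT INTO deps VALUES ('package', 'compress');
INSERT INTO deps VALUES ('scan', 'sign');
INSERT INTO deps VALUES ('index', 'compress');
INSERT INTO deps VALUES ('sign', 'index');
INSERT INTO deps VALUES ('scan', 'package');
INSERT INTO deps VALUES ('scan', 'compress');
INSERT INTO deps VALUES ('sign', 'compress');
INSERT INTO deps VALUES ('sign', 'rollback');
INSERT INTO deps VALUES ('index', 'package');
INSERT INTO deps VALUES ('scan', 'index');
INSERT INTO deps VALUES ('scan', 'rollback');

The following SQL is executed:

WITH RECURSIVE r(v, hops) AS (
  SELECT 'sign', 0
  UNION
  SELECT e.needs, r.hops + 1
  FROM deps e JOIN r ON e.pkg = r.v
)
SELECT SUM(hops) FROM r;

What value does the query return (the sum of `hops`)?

10

Base: (sign, hops=0).
Iteration 1: edges from {sign} -> (compress, hops=1), (index, hops=1), (rollback, hops=1).
Iteration 2: edges from {compress,index,rollback} -> (compress, hops=2), (package, hops=2).
Iteration 3: edges from {compress,package} -> (compress, hops=3).
Iteration 4: no outgoing edges from {compress}; recursion stops.
SUM(hops) = 0 + 1 + 1 + 1 + 2 + 2 + 3 = 10.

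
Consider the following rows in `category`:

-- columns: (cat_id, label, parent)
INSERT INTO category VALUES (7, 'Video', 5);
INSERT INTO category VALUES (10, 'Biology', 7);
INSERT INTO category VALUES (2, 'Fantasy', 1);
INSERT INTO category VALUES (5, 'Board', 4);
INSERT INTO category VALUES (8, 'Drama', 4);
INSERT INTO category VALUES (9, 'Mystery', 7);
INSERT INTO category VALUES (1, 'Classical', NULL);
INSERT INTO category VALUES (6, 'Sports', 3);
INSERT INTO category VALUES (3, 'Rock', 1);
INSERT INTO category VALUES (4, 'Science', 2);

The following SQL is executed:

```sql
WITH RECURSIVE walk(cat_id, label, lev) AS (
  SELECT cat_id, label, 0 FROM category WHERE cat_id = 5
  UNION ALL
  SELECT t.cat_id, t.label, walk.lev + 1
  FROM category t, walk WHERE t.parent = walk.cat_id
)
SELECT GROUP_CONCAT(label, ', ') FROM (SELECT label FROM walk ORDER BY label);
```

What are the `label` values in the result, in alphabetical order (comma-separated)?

Base: cat_id=5 (Board) at lev 0.
Iteration 1: rows with parent in {5} -> Video (id 7, lev 1).
Iteration 2: rows with parent in {7} -> Mystery (id 9, lev 2), Biology (id 10, lev 2).
Iteration 3: no rows with parent in {9,10}; recursion stops.

Biology, Board, Mystery, Video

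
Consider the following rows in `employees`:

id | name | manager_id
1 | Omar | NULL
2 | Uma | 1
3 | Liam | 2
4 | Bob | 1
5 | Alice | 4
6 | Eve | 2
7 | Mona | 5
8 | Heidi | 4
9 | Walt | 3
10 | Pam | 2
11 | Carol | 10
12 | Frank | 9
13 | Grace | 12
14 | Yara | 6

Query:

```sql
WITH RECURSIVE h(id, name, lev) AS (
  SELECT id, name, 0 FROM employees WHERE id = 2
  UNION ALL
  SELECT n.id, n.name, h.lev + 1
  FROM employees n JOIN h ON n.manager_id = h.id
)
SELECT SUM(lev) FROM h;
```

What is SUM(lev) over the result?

Base: id=2 (Uma) at lev 0.
Iteration 1: rows with manager_id in {2} -> Liam (id 3, lev 1), Eve (id 6, lev 1), Pam (id 10, lev 1).
Iteration 2: rows with manager_id in {3,6,10} -> Walt (id 9, lev 2), Carol (id 11, lev 2), Yara (id 14, lev 2).
Iteration 3: rows with manager_id in {9,11,14} -> Frank (id 12, lev 3).
Iteration 4: rows with manager_id in {12} -> Grace (id 13, lev 4).
Iteration 5: no rows with manager_id in {13}; recursion stops.
SUM(lev) = 0 + 1 + 1 + 1 + 2 + 2 + 2 + 3 + 4 = 16.

16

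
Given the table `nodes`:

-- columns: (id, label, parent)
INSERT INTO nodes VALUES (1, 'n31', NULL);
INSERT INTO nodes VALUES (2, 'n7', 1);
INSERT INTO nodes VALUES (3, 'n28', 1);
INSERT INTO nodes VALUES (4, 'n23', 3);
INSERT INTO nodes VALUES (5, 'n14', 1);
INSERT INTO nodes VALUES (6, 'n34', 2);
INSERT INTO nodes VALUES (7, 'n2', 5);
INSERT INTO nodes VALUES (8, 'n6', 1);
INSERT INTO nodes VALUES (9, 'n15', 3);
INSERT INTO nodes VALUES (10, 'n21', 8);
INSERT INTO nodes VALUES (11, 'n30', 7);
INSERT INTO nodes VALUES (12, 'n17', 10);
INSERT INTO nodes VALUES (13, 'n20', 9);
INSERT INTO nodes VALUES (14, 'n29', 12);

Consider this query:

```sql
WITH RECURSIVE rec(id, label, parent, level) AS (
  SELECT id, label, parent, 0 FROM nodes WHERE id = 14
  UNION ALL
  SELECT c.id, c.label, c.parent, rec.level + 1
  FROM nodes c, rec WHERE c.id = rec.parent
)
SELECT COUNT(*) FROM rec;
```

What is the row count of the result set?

5

Base: id=14 (n29), parent=12, level 0.
Iteration 1: join on id=12 -> n17 (id 12, parent=10, level 1).
Iteration 2: join on id=10 -> n21 (id 10, parent=8, level 2).
Iteration 3: join on id=8 -> n6 (id 8, parent=1, level 3).
Iteration 4: join on id=1 -> n31 (id 1, parent=NULL, level 4).
Iteration 5: parent is NULL; no match; recursion stops.
Total rows emitted: 5.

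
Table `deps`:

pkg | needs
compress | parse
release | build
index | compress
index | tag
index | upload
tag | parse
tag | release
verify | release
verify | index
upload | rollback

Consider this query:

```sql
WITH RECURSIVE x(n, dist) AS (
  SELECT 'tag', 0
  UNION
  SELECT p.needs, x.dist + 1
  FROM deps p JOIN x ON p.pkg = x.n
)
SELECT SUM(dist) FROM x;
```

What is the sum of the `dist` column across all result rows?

Base: (tag, dist=0).
Iteration 1: edges from {tag} -> (parse, dist=1), (release, dist=1).
Iteration 2: edges from {parse,release} -> (build, dist=2).
Iteration 3: no outgoing edges from {build}; recursion stops.
SUM(dist) = 0 + 1 + 1 + 2 = 4.

4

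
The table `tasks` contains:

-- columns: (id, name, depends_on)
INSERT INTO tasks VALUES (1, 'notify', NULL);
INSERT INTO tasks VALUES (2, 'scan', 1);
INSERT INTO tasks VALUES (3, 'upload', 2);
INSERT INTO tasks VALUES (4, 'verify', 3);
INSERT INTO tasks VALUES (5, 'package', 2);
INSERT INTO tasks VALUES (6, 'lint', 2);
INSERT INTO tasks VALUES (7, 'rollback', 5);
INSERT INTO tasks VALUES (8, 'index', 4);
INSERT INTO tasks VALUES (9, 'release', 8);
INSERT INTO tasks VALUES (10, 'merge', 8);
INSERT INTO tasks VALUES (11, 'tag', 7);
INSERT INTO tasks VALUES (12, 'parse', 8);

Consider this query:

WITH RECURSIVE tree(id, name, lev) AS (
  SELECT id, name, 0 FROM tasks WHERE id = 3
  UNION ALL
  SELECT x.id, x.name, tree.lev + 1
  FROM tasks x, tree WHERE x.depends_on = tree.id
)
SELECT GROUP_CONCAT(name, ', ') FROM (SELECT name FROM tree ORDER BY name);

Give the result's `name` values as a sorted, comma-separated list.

Base: id=3 (upload) at lev 0.
Iteration 1: rows with depends_on in {3} -> verify (id 4, lev 1).
Iteration 2: rows with depends_on in {4} -> index (id 8, lev 2).
Iteration 3: rows with depends_on in {8} -> release (id 9, lev 3), merge (id 10, lev 3), parse (id 12, lev 3).
Iteration 4: no rows with depends_on in {9,10,12}; recursion stops.

index, merge, parse, release, upload, verify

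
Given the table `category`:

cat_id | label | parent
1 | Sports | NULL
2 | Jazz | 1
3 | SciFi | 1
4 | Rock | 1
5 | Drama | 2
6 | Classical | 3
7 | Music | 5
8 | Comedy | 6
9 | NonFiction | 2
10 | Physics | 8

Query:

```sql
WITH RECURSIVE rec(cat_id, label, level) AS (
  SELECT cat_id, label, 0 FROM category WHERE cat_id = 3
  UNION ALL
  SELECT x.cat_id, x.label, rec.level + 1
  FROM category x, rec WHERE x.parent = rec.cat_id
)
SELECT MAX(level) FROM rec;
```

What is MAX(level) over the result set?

Base: cat_id=3 (SciFi) at level 0.
Iteration 1: rows with parent in {3} -> Classical (id 6, level 1).
Iteration 2: rows with parent in {6} -> Comedy (id 8, level 2).
Iteration 3: rows with parent in {8} -> Physics (id 10, level 3).
Iteration 4: no rows with parent in {10}; recursion stops.
level values: 0, 1, 2, 3; the maximum is 3.

3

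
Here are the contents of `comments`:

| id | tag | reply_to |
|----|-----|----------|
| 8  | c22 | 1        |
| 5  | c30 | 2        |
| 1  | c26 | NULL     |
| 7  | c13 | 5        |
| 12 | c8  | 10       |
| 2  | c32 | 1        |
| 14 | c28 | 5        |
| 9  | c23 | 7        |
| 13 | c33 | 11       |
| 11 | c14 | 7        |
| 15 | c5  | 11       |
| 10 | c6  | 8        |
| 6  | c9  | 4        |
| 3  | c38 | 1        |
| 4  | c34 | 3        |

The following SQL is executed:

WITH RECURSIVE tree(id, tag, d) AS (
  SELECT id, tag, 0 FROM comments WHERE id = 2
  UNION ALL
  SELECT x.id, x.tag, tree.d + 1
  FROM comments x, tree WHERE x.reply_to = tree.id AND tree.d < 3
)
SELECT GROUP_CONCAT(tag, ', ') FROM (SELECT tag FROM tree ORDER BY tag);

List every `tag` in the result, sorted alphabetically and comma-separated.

Base: id=2 (c32) at d 0.
Iteration 1: rows with reply_to in {2} -> c30 (id 5, d 1).
Iteration 2: rows with reply_to in {5} -> c13 (id 7, d 2), c28 (id 14, d 2).
Iteration 3: rows with reply_to in {7,14} -> c23 (id 9, d 3), c14 (id 11, d 3).
Iteration 4: d < 3 fails for all current rows; recursion stops.

c13, c14, c23, c28, c30, c32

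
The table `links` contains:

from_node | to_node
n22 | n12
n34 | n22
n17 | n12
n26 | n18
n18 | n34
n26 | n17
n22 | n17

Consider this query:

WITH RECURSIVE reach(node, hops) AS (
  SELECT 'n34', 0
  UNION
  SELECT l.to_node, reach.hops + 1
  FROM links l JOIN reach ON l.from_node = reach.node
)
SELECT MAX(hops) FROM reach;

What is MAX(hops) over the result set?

Base: (n34, hops=0).
Iteration 1: edges from {n34} -> (n22, hops=1).
Iteration 2: edges from {n22} -> (n12, hops=2), (n17, hops=2).
Iteration 3: edges from {n12,n17} -> (n12, hops=3).
Iteration 4: no outgoing edges from {n12}; recursion stops.
hops values: 0, 1, 2, 2, 3; the maximum is 3.

3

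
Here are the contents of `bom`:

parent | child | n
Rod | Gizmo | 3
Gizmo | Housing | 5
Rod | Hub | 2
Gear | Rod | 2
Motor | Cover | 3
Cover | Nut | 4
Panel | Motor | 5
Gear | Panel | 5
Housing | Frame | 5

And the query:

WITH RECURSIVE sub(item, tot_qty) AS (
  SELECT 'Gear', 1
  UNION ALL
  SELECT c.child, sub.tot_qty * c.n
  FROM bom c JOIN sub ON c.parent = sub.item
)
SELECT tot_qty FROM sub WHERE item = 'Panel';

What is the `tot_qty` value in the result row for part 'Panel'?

Base: (Gear, tot_qty=1).
Iteration 1: components of {Gear} -> Panel = 1*5 = 5, Rod = 1*2 = 2.
Iteration 2: components of {Panel,Rod} -> Gizmo = 2*3 = 6, Hub = 2*2 = 4, Motor = 5*5 = 25.
Iteration 3: components of {Gizmo,Hub,Motor} -> Cover = 25*3 = 75, Housing = 6*5 = 30.
Iteration 4: components of {Cover,Housing} -> Frame = 30*5 = 150, Nut = 75*4 = 300.
Iteration 5: no further components; recursion stops.

5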